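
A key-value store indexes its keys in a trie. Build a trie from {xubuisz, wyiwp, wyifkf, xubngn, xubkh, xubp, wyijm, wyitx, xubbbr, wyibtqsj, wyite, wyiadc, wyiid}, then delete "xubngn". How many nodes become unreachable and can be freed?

Walk "xubngn" from the leaf back toward the root, removing each node that no remaining word uses.
The suffix "ngn" (3 nodes) is used only by "xubngn"; the node for "xub" still has the child "u", so pruning stops there.
Nodes removed: 3

3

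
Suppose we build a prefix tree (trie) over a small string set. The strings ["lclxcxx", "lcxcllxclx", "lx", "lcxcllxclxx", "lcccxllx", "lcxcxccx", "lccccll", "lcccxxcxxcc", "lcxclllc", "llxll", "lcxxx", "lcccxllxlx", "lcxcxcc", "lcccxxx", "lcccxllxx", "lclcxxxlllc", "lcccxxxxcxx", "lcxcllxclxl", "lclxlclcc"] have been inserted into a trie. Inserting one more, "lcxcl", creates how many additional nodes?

0

Every character of "lcxcl" already lies on an existing path (it is a prefix of some stored word).
No new nodes are needed: 0.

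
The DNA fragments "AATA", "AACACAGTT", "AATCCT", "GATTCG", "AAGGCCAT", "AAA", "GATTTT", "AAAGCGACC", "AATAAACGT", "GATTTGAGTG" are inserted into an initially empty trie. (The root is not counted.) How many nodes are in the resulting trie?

Insert word by word; a character creates a node only if that edge doesn't already exist:
  "AATA" → 4 new (A, A, T, A)
  "AACACAGTT" → prefix "AA" already present; 7 new (C, A, C, A, G, T, T)
  "AATCCT" → prefix "AAT" already present; 3 new (C, C, T)
  "GATTCG" → 6 new (G, A, T, T, C, G)
  "AAGGCCAT" → prefix "AA" already present; 6 new (G, G, C, C, A, T)
  "AAA" → prefix "AA" already present; 1 new (A)
  "GATTTT" → prefix "GATT" already present; 2 new (T, T)
  "AAAGCGACC" → prefix "AAA" already present; 6 new (G, C, G, A, C, C)
  "AATAAACGT" → prefix "AATA" already present; 5 new (A, A, C, G, T)
  "GATTTGAGTG" → prefix "GATTT" already present; 5 new (G, A, G, T, G)
Total nodes = 4 + 7 + 3 + 6 + 6 + 1 + 2 + 6 + 5 + 5 = 45

45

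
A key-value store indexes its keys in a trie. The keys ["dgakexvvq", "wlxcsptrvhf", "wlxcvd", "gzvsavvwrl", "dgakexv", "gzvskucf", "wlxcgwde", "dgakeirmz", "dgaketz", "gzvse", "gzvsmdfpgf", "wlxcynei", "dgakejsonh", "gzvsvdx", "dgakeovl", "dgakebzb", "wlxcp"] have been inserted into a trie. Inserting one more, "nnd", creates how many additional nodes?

Nothing in the trie begins with "n"; the whole of "nnd" is new.
3 − 0 = 3 new nodes.

3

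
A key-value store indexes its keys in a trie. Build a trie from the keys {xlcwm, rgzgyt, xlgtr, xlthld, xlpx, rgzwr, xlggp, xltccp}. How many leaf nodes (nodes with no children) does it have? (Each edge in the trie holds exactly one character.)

A leaf is a node with no children — equivalently, the end of a word that is not a proper prefix of any other stored word.
Those words: "rgzgyt", "rgzwr", "xlcwm", "xlggp", "xlgtr", "xlpx", "xltccp", "xlthld"
Leaf count: 8

8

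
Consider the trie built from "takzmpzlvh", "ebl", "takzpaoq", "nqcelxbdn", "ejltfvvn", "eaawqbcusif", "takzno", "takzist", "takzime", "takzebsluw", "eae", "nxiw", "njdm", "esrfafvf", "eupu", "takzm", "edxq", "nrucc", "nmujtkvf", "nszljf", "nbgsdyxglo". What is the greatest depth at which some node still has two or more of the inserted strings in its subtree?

5

Equivalently: take the maximum, over all pairs, of their longest common prefix length.
"takzime" and "takzist" agree on "takzi" (5 characters) before diverging; nothing deeper is shared.
Longest shared-prefix length: 5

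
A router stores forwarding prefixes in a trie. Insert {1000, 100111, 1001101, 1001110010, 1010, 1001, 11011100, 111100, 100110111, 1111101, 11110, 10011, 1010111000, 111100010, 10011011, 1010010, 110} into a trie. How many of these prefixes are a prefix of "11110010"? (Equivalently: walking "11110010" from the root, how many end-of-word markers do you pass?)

2

Check each prefix of "11110010" against the stored set — each match is an end-marker on the path.
Prefixes of the query that are stored words: "11110", "111100"
Count: 2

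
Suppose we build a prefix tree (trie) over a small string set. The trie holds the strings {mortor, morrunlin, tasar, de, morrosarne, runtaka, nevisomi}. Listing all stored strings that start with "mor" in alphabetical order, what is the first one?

morrosarne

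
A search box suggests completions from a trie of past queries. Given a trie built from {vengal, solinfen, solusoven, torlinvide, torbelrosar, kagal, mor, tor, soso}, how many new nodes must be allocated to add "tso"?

2

The longest prefix of "tso" already in the trie is "t" (length 1).
New nodes needed: |"tso"| − 1 = 3 − 1 = 2.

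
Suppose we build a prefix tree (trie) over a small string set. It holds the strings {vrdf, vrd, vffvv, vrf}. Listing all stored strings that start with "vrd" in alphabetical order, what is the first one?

DFS of the "vrd" subtree visits, in order: "vrd", "vrdf"
The 1st is vrd.

vrd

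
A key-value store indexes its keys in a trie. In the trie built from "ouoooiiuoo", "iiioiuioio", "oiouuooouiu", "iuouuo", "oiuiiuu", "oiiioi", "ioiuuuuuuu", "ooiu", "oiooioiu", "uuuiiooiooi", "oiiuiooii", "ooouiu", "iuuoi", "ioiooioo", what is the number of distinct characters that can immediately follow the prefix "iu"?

2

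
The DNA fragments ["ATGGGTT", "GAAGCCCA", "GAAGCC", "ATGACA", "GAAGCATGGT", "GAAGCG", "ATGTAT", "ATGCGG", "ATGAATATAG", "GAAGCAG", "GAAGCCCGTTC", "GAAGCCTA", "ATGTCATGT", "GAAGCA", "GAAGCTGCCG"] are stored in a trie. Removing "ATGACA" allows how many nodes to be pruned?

Walk "ATGACA" from the leaf back toward the root, removing each node that no remaining word uses.
The suffix "CA" (2 nodes) is used only by "ATGACA"; the node for "ATGA" still has the child "A", so pruning stops there.
Nodes removed: 2

2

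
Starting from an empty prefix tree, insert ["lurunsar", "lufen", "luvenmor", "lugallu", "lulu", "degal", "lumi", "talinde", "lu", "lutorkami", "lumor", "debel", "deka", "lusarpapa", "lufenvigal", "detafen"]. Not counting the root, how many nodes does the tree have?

69

Count nodes per top-level branch (shared prefixes stored once):
  'd'-branch (debel, degal, deka, detafen): 15 nodes
  'l'-branch (lu, lufen, lufenvigal, lugallu, lulu, lumi, lumor, lurunsar, lusarpapa, lutorkami, luvenmor): 47 nodes
  't'-branch (talinde): 7 nodes
Sum: 69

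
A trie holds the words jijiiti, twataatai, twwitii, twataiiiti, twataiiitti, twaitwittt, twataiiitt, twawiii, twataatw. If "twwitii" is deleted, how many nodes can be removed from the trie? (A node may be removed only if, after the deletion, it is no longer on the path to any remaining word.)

After clearing the end-marker at "twwitii", prune upward until reaching a node still needed by another word.
The suffix "witii" (5 nodes) is used only by "twwitii"; the node for "tw" still has the child "a", so pruning stops there.
Nodes removed: 5

5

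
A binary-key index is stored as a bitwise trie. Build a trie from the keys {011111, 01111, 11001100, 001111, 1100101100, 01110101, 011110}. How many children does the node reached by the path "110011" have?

Walk "110011" from the root, arriving at one node.
Characters that immediately follow "110011" among the stored strings: {0}.
That node has 1 child edge.

1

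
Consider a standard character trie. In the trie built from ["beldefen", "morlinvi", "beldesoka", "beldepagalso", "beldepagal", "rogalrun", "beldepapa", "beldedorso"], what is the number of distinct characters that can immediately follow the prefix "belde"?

4

Walk "belde" from the root, arriving at one node.
Distinct next characters after "belde": d, f, p, s.
That node has 4 child edges.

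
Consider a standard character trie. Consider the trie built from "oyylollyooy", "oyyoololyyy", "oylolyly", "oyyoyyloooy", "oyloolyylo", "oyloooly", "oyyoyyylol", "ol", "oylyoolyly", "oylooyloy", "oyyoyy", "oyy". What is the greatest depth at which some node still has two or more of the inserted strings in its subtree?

6

Look for the deepest trie node that still has at least two words in its subtree.
e.g. "oyyoyy" and "oyyoyyloooy" share the prefix "oyyoyy" of length 6; no pair shares a longer one.
Longest shared-prefix length: 6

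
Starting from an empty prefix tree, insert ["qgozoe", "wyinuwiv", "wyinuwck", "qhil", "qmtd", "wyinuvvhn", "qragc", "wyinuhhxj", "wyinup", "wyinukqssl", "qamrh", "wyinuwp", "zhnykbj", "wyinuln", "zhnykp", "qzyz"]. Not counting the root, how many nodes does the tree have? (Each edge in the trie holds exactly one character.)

58

Trace insertions, counting only characters that open a new branch:
  "qgozoe" → 6 new (q, g, o, z, o, e)
  "wyinuwiv" → 8 new (w, y, i, n, u, w, i, v)
  "wyinuwck" → prefix "wyinuw" already present; 2 new (c, k)
  "qhil" → prefix "q" already present; 3 new (h, i, l)
  "qmtd" → prefix "q" already present; 3 new (m, t, d)
  "wyinuvvhn" → prefix "wyinu" already present; 4 new (v, v, h, n)
  "qragc" → prefix "q" already present; 4 new (r, a, g, c)
  "wyinuhhxj" → prefix "wyinu" already present; 4 new (h, h, x, j)
  "wyinup" → prefix "wyinu" already present; 1 new (p)
  "wyinukqssl" → prefix "wyinu" already present; 5 new (k, q, s, s, l)
  "qamrh" → prefix "q" already present; 4 new (a, m, r, h)
  "wyinuwp" → prefix "wyinuw" already present; 1 new (p)
  "zhnykbj" → 7 new (z, h, n, y, k, b, j)
  "wyinuln" → prefix "wyinu" already present; 2 new (l, n)
  "zhnykp" → prefix "zhnyk" already present; 1 new (p)
  "qzyz" → prefix "q" already present; 3 new (z, y, z)
Total nodes = 6 + 8 + 2 + 3 + 3 + 4 + 4 + 4 + 1 + 5 + 4 + 1 + 7 + 2 + 1 + 3 = 58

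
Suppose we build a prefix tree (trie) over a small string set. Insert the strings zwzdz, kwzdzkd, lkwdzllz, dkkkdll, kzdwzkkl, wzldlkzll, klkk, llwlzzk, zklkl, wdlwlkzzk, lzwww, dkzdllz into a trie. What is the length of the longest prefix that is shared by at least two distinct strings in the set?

2

The deepest shared node is where two words last agree before diverging.
e.g. "dkkkdll" and "dkzdllz" share the prefix "dk" of length 2; no pair shares a longer one.
Longest shared-prefix length: 2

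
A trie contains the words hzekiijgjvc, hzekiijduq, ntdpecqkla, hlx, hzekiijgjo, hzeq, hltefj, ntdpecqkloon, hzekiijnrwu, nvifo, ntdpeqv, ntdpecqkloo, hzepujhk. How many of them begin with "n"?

5

Walk to "n"; the words in its subtree are exactly those with that prefix.
Matches: "ntdpecqkla", "ntdpecqkloo", "ntdpecqkloon", "ntdpeqv", "nvifo"
Count: 5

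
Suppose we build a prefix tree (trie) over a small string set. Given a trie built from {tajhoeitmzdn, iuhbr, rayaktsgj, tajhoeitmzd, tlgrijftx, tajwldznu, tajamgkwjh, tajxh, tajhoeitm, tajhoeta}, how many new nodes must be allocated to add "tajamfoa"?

The longest prefix of "tajamfoa" already in the trie is "tajam" (length 5).
Each of the 3 remaining characters creates one node.

3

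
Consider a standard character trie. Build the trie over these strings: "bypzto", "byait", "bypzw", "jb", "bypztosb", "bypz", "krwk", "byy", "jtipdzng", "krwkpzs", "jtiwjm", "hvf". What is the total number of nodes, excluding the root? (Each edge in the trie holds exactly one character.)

Trie structure (* marks end of a word):
(root)
├─ b
│  └─ y
│     ├─ a
│     │  └─ i
│     │     └─ t *
│     ├─ p
│     │  └─ z *
│     │     ├─ t
│     │     │  └─ o *
│     │     │     └─ s
│     │     │        └─ b *
│     │     └─ w *
│     └─ y *
├─ h
│  └─ v
│     └─ f *
├─ j
│  ├─ b *
│  └─ t
│     └─ i
│        ├─ p
│        │  └─ d
│        │     └─ z
│        │        └─ n
│        │           └─ g *
│        └─ w
│           └─ j
│              └─ m *
└─ k
   └─ r
      └─ w
         └─ k *
            └─ p
               └─ z
                  └─ s *
Counting every labelled node above: 35.

35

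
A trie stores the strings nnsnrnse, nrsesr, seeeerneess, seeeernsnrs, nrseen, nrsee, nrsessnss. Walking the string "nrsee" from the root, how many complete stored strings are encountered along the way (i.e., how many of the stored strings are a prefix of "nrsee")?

1

Walk "nrsee" from the root; an end-of-word marker is hit whenever a stored word is a prefix of "nrsee".
Prefixes of the query that are stored words: "nrsee"
Count: 1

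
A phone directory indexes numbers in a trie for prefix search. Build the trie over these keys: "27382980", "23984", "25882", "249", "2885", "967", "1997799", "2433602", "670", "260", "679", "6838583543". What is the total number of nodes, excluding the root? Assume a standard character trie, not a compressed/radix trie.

Trace insertions, counting only characters that open a new branch:
  "27382980" → 8 new (2, 7, 3, 8, 2, 9, 8, 0)
  "23984" → prefix "2" already present; 4 new (3, 9, 8, 4)
  "25882" → prefix "2" already present; 4 new (5, 8, 8, 2)
  "249" → prefix "2" already present; 2 new (4, 9)
  "2885" → prefix "2" already present; 3 new (8, 8, 5)
  "967" → 3 new (9, 6, 7)
  "1997799" → 7 new (1, 9, 9, 7, 7, 9, 9)
  "2433602" → prefix "24" already present; 5 new (3, 3, 6, 0, 2)
  "670" → 3 new (6, 7, 0)
  "260" → prefix "2" already present; 2 new (6, 0)
  "679" → prefix "67" already present; 1 new (9)
  "6838583543" → prefix "6" already present; 9 new (8, 3, 8, 5, 8, 3, 5, 4, 3)
Total nodes = 8 + 4 + 4 + 2 + 3 + 3 + 7 + 5 + 3 + 2 + 1 + 9 = 51

51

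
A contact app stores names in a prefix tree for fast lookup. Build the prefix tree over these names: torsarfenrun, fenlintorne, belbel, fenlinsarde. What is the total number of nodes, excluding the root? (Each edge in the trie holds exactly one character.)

Trace insertions, counting only characters that open a new branch:
  "torsarfenrun" → 12 new (t, o, r, s, a, r, f, e, n, r, u, n)
  "fenlintorne" → 11 new (f, e, n, l, i, n, t, o, r, n, e)
  "belbel" → 6 new (b, e, l, b, e, l)
  "fenlinsarde" → prefix "fenlin" already present; 5 new (s, a, r, d, e)
Total nodes = 12 + 11 + 6 + 5 = 34

34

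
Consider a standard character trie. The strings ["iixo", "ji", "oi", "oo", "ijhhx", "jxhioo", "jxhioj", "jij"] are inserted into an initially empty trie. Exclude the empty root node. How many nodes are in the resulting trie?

20

Trace insertions, counting only characters that open a new branch:
  "iixo" → 4 new (i, i, x, o)
  "ji" → 2 new (j, i)
  "oi" → 2 new (o, i)
  "oo" → prefix "o" already present; 1 new (o)
  "ijhhx" → prefix "i" already present; 4 new (j, h, h, x)
  "jxhioo" → prefix "j" already present; 5 new (x, h, i, o, o)
  "jxhioj" → prefix "jxhio" already present; 1 new (j)
  "jij" → prefix "ji" already present; 1 new (j)
Total nodes = 4 + 2 + 2 + 1 + 4 + 5 + 1 + 1 = 20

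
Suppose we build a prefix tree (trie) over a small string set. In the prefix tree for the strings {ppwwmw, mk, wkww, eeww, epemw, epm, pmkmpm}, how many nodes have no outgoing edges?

7

Leaves are exactly the stored words that no other stored word extends.
Those words: "eeww", "epemw", "epm", "mk", "pmkmpm", "ppwwmw", "wkww"
Leaf count: 7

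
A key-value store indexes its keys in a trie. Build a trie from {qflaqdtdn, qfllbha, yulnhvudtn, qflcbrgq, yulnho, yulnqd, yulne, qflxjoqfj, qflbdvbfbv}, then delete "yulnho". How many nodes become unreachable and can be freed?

1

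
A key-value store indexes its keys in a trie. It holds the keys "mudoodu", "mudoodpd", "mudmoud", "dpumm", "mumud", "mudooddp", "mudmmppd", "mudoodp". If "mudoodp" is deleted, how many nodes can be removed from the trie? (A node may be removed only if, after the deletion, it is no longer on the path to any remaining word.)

0

After clearing the end-marker at "mudoodp", prune upward until reaching a node still needed by another word.
Every node on "mudoodp" is still needed (e.g. by "mudoodpd"), so nothing is freed.
Nodes removed: 0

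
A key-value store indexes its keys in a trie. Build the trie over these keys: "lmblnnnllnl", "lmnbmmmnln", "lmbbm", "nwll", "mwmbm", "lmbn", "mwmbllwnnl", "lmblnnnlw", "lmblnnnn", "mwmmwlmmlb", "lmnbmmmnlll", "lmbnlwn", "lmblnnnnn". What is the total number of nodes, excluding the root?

Insert word by word; a character creates a node only if that edge doesn't already exist:
  "lmblnnnllnl" → 11 new (l, m, b, l, n, n, n, l, l, n, l)
  "lmnbmmmnln" → prefix "lm" already present; 8 new (n, b, m, m, m, n, l, n)
  "lmbbm" → prefix "lmb" already present; 2 new (b, m)
  "nwll" → 4 new (n, w, l, l)
  "mwmbm" → 5 new (m, w, m, b, m)
  "lmbn" → prefix "lmb" already present; 1 new (n)
  "mwmbllwnnl" → prefix "mwmb" already present; 6 new (l, l, w, n, n, l)
  "lmblnnnlw" → prefix "lmblnnnl" already present; 1 new (w)
  "lmblnnnn" → prefix "lmblnnn" already present; 1 new (n)
  "mwmmwlmmlb" → prefix "mwm" already present; 7 new (m, w, l, m, m, l, b)
  "lmnbmmmnlll" → prefix "lmnbmmmnl" already present; 2 new (l, l)
  "lmbnlwn" → prefix "lmbn" already present; 3 new (l, w, n)
  "lmblnnnnn" → prefix "lmblnnnn" already present; 1 new (n)
Total nodes = 11 + 8 + 2 + 4 + 5 + 1 + 6 + 1 + 1 + 7 + 2 + 3 + 1 = 52

52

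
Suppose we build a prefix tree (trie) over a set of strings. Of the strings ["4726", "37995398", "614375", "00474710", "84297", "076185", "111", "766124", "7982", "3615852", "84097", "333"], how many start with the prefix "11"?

1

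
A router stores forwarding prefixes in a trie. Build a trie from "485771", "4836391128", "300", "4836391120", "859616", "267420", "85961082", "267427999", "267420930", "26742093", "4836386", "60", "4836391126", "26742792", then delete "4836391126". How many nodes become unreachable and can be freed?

Walk "4836391126" from the leaf back toward the root, removing each node that no remaining word uses.
The suffix "6" (1 node) is used only by "4836391126"; the node for "483639112" still has the child "8", so pruning stops there.
Nodes removed: 1

1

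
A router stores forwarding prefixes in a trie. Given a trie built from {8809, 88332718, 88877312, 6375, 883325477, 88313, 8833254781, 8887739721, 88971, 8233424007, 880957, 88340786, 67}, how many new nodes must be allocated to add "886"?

1

The longest prefix of "886" already in the trie is "88" (length 2).
Each of the 1 remaining characters creates one node.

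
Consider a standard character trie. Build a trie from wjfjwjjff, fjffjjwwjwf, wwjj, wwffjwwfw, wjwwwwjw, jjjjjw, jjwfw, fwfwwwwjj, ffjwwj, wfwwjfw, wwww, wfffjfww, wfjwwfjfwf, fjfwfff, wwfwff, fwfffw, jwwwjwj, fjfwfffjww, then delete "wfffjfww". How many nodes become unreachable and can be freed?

Walk "wfffjfww" from the leaf back toward the root, removing each node that no remaining word uses.
The suffix "ffjfww" (6 nodes) is used only by "wfffjfww"; the node for "wf" still has the child "w", so pruning stops there.
Nodes removed: 6

6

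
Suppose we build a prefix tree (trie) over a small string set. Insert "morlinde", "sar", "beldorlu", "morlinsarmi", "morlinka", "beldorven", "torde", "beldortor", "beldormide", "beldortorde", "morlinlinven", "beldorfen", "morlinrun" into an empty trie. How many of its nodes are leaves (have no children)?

12

A leaf is a node with no children — equivalently, the end of a word that is not a proper prefix of any other stored word.
Those words: "beldorfen", "beldorlu", "beldormide", "beldortorde", "beldorven", "morlinde", "morlinka", "morlinlinven", "morlinrun", "morlinsarmi", "sar", "torde"
Leaf count: 12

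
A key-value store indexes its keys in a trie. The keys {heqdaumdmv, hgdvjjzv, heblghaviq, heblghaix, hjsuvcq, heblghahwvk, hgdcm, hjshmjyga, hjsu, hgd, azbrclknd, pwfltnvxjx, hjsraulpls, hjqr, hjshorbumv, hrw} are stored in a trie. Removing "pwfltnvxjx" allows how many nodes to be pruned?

10

A node on "pwfltnvxjx"'s path can go only if nothing else ends at it or branches off below it.
No other word shares any prefix with "pwfltnvxjx", so all 10 of its nodes go.
Nodes removed: 10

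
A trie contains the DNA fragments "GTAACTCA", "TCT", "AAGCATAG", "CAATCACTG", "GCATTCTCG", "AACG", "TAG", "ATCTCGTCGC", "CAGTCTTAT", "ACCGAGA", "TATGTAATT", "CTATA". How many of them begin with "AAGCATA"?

1

Walk to "AAGCATA"; the words in its subtree are exactly those with that prefix.
Matches: "AAGCATAG"
Count: 1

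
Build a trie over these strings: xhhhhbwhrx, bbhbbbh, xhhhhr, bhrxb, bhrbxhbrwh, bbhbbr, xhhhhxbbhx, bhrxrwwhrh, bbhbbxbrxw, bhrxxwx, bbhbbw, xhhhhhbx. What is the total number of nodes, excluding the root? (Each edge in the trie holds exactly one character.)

53

Count nodes per top-level branch (shared prefixes stored once):
  'b'-branch (bbhbbbh, bbhbbr, bbhbbw, bbhbbxbrxw, bhrbxhbrwh, bhrxb, bhrxrwwhrh, bhrxxwx): 34 nodes
  'x'-branch (xhhhhbwhrx, xhhhhhbx, xhhhhr, xhhhhxbbhx): 19 nodes
Sum: 53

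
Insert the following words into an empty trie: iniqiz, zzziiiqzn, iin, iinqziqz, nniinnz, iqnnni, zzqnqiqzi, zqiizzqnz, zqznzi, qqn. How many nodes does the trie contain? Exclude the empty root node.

For each word, the new-node count is its length minus the longest prefix already in the trie:
  "iniqiz" → 6 new (i, n, i, q, i, z)
  "zzziiiqzn" → 9 new (z, z, z, i, i, i, q, z, n)
  "iin" → prefix "i" already present; 2 new (i, n)
  "iinqziqz" → prefix "iin" already present; 5 new (q, z, i, q, z)
  "nniinnz" → 7 new (n, n, i, i, n, n, z)
  "iqnnni" → prefix "i" already present; 5 new (q, n, n, n, i)
  "zzqnqiqzi" → prefix "zz" already present; 7 new (q, n, q, i, q, z, i)
  "zqiizzqnz" → prefix "z" already present; 8 new (q, i, i, z, z, q, n, z)
  "zqznzi" → prefix "zq" already present; 4 new (z, n, z, i)
  "qqn" → 3 new (q, q, n)
Total nodes = 6 + 9 + 2 + 5 + 7 + 5 + 7 + 8 + 4 + 3 = 56

56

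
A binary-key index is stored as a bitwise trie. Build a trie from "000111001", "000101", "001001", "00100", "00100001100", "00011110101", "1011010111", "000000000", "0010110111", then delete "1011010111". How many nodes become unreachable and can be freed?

After clearing the end-marker at "1011010111", prune upward until reaching a node still needed by another word.
No other word shares any prefix with "1011010111", so all 10 of its nodes go.
Nodes removed: 10

10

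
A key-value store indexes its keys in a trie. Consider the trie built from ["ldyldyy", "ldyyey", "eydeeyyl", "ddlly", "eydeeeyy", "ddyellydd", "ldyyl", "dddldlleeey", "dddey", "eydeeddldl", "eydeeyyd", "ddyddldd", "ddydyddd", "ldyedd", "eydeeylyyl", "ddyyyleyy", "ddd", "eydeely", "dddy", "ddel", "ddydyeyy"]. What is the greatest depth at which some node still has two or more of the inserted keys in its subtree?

7

The deepest shared node is where two words last agree before diverging.
e.g. "eydeeyyd" and "eydeeyyl" share the prefix "eydeeyy" of length 7; no pair shares a longer one.
Longest shared-prefix length: 7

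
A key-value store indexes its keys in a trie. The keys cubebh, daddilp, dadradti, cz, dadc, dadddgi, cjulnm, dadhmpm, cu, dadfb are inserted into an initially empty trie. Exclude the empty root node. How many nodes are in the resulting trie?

34

Count nodes per top-level branch (shared prefixes stored once):
  'c'-branch (cjulnm, cu, cubebh, cz): 12 nodes
  'd'-branch (dadc, dadddgi, daddilp, dadfb, dadhmpm, dadradti): 22 nodes
Sum: 34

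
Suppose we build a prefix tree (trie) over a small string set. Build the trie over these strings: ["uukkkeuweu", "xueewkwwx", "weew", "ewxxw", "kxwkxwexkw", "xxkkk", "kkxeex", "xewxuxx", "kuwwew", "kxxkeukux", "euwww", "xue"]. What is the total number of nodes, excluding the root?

Count nodes per top-level branch (shared prefixes stored once):
  'e'-branch (euwww, ewxxw): 9 nodes
  'k'-branch (kkxeex, kuwwew, kxwkxwexkw, kxxkeukux): 27 nodes
  'u'-branch (uukkkeuweu): 10 nodes
  'w'-branch (weew): 4 nodes
  'x'-branch (xewxuxx, xue, xueewkwwx, xxkkk): 19 nodes
Sum: 69

69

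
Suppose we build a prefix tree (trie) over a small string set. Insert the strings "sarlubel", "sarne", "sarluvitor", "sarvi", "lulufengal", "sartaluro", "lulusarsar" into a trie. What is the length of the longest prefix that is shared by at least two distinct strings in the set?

Equivalently: take the maximum, over all pairs, of their longest common prefix length.
e.g. "sarlubel" and "sarluvitor" share the prefix "sarlu" of length 5; no pair shares a longer one.
Longest shared-prefix length: 5

5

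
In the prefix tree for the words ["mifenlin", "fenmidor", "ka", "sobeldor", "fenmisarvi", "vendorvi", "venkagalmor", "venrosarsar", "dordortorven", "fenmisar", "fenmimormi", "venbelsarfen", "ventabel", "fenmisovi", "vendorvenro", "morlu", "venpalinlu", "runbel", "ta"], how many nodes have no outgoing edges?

A leaf is a node with no children — equivalently, the end of a word that is not a proper prefix of any other stored word.
Those words: "dordortorven", "fenmidor", "fenmimormi", "fenmisarvi", "fenmisovi", "ka", "mifenlin", "morlu", "runbel", "sobeldor", "ta", "venbelsarfen", "vendorvenro", "vendorvi", "venkagalmor", "venpalinlu", "venrosarsar", "ventabel"
Leaf count: 18

18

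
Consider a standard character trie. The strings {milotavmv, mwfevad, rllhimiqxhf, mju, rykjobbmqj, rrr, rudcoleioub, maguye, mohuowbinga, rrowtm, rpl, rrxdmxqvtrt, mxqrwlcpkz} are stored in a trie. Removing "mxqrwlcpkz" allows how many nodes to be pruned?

Walk "mxqrwlcpkz" from the leaf back toward the root, removing each node that no remaining word uses.
The suffix "xqrwlcpkz" (9 nodes) is used only by "mxqrwlcpkz"; the node for "m" still has the child "i", so pruning stops there.
Nodes removed: 9

9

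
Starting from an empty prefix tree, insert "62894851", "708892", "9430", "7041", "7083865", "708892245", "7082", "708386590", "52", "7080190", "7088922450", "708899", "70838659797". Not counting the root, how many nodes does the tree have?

Count nodes per top-level branch (shared prefixes stored once):
  '5'-branch (52): 2 nodes
  '6'-branch (62894851): 8 nodes
  '7'-branch (7041, 7080190, 7082, 7083865, 708386590, 70838659797, 708892, 708892245, 7088922450, 708899): 27 nodes
  '9'-branch (9430): 4 nodes
Sum: 41

41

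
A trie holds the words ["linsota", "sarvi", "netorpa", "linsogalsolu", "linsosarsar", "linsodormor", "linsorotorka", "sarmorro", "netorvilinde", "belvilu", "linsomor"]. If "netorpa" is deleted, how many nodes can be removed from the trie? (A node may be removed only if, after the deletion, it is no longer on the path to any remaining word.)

2

After clearing the end-marker at "netorpa", prune upward until reaching a node still needed by another word.
The suffix "pa" (2 nodes) is used only by "netorpa"; the node for "netor" still has the child "v", so pruning stops there.
Nodes removed: 2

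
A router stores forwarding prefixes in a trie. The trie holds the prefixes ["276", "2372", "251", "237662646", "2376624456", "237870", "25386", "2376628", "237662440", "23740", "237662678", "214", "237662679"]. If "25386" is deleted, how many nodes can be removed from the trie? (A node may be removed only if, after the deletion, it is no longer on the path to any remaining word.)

After clearing the end-marker at "25386", prune upward until reaching a node still needed by another word.
The suffix "386" (3 nodes) is used only by "25386"; the node for "25" still has the child "1", so pruning stops there.
Nodes removed: 3

3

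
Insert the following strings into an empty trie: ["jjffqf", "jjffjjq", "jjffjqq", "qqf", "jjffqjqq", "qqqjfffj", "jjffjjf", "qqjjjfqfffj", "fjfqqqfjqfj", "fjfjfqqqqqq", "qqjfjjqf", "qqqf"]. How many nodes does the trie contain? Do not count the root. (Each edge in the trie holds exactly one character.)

Count nodes per top-level branch (shared prefixes stored once):
  'f'-branch (fjfjfqqqqqq, fjfqqqfjqfj): 19 nodes
  'j'-branch (jjffjjf, jjffjjq, jjffjqq, jjffqf, jjffqjqq): 15 nodes
  'q'-branch (qqf, qqjfjjqf, qqjjjfqfffj, qqqf, qqqjfffj): 24 nodes
Sum: 58

58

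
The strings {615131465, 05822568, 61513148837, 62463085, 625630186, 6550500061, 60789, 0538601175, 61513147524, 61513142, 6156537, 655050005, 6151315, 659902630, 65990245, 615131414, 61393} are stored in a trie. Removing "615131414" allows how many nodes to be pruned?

2

A node on "615131414"'s path can go only if nothing else ends at it or branches off below it.
The suffix "14" (2 nodes) is used only by "615131414"; the node for "6151314" still has the child "6", so pruning stops there.
Nodes removed: 2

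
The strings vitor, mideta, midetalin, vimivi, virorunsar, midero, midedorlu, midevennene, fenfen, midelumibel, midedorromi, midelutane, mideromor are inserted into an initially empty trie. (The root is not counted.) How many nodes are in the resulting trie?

64

For each word, the new-node count is its length minus the longest prefix already in the trie:
  "vitor" → 5 new (v, i, t, o, r)
  "mideta" → 6 new (m, i, d, e, t, a)
  "midetalin" → prefix "mideta" already present; 3 new (l, i, n)
  "vimivi" → prefix "vi" already present; 4 new (m, i, v, i)
  "virorunsar" → prefix "vi" already present; 8 new (r, o, r, u, n, s, a, r)
  "midero" → prefix "mide" already present; 2 new (r, o)
  "midedorlu" → prefix "mide" already present; 5 new (d, o, r, l, u)
  "midevennene" → prefix "mide" already present; 7 new (v, e, n, n, e, n, e)
  "fenfen" → 6 new (f, e, n, f, e, n)
  "midelumibel" → prefix "mide" already present; 7 new (l, u, m, i, b, e, l)
  "midedorromi" → prefix "midedor" already present; 4 new (r, o, m, i)
  "midelutane" → prefix "midelu" already present; 4 new (t, a, n, e)
  "mideromor" → prefix "midero" already present; 3 new (m, o, r)
Total nodes = 5 + 6 + 3 + 4 + 8 + 2 + 5 + 7 + 6 + 7 + 4 + 4 + 3 = 64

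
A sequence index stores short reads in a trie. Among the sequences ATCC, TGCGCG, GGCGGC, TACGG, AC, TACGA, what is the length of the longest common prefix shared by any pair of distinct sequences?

4

Look for the deepest trie node that still has at least two words in its subtree.
e.g. "TACGA" and "TACGG" share the prefix "TACG" of length 4; no pair shares a longer one.
Longest shared-prefix length: 4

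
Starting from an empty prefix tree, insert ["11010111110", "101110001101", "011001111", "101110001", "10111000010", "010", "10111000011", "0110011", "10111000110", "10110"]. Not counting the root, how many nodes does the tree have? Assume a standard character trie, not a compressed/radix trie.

37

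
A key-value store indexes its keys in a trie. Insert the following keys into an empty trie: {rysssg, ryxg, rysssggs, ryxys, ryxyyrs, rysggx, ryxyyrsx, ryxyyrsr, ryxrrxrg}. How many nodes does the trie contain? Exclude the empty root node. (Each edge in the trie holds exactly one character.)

Count nodes per top-level branch (shared prefixes stored once):
  'r'-branch (rysggx, rysssg, rysssggs, ryxg, ryxrrxrg, ryxys, ryxyyrs, ryxyyrsr, ryxyyrsx): 25 nodes
Sum: 25

25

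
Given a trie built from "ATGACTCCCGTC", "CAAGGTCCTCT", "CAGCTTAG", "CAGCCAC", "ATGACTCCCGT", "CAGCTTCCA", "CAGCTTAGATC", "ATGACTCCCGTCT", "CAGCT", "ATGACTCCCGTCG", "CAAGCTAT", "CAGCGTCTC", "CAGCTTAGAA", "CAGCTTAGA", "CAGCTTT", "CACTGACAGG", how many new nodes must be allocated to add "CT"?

"C" is already a path in the trie; the remaining "T" must be added.
Each of the 1 remaining characters creates one node.

1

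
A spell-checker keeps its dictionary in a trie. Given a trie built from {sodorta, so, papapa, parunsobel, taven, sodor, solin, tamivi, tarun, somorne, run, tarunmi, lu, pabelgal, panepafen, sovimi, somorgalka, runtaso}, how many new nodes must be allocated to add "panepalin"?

3

Walking "panepalin" from the root, the first 6 characters ("panepa") follow existing edges; "l" is the first miss.
Each of the 3 remaining characters creates one node.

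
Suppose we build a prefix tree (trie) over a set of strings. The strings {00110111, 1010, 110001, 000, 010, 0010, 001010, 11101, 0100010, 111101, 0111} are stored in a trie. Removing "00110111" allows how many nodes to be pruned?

Walk "00110111" from the leaf back toward the root, removing each node that no remaining word uses.
The suffix "10111" (5 nodes) is used only by "00110111"; the node for "001" still has the child "0", so pruning stops there.
Nodes removed: 5

5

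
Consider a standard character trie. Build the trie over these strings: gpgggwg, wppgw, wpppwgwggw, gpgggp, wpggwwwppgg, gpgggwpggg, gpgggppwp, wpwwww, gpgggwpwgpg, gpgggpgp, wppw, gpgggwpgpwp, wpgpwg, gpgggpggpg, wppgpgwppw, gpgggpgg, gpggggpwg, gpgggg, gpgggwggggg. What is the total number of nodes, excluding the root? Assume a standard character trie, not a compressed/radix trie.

70

Trace insertions, counting only characters that open a new branch:
  "gpgggwg" → 7 new (g, p, g, g, g, w, g)
  "wppgw" → 5 new (w, p, p, g, w)
  "wpppwgwggw" → prefix "wpp" already present; 7 new (p, w, g, w, g, g, w)
  "gpgggp" → prefix "gpggg" already present; 1 new (p)
  "wpggwwwppgg" → prefix "wp" already present; 9 new (g, g, w, w, w, p, p, g, g)
  "gpgggwpggg" → prefix "gpgggw" already present; 4 new (p, g, g, g)
  "gpgggppwp" → prefix "gpgggp" already present; 3 new (p, w, p)
  "wpwwww" → prefix "wp" already present; 4 new (w, w, w, w)
  "gpgggwpwgpg" → prefix "gpgggwp" already present; 4 new (w, g, p, g)
  "gpgggpgp" → prefix "gpgggp" already present; 2 new (g, p)
  "wppw" → prefix "wpp" already present; 1 new (w)
  "gpgggwpgpwp" → prefix "gpgggwpg" already present; 3 new (p, w, p)
  "wpgpwg" → prefix "wpg" already present; 3 new (p, w, g)
  "gpgggpggpg" → prefix "gpgggpg" already present; 3 new (g, p, g)
  "wppgpgwppw" → prefix "wppg" already present; 6 new (p, g, w, p, p, w)
  "gpgggpgg" → prefix "gpgggpgg" already present; 0 new (none)
  "gpggggpwg" → prefix "gpggg" already present; 4 new (g, p, w, g)
  "gpgggg" → prefix "gpgggg" already present; 0 new (none)
  "gpgggwggggg" → prefix "gpgggwg" already present; 4 new (g, g, g, g)
Total nodes = 7 + 5 + 7 + 1 + 9 + 4 + 3 + 4 + 4 + 2 + 1 + 3 + 3 + 3 + 6 + 0 + 4 + 0 + 4 = 70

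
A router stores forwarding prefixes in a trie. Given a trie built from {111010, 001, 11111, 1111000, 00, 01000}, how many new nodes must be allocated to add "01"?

0

Every character of "01" already lies on an existing path (it is a prefix of some stored word).
No new nodes are needed: 0.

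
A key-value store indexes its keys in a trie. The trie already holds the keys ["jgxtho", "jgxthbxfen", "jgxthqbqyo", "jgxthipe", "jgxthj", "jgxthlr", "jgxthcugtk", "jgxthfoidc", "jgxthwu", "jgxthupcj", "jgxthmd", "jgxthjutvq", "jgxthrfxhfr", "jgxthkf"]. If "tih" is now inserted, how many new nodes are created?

Nothing in the trie begins with "t"; the whole of "tih" is new.
3 − 0 = 3 new nodes.

3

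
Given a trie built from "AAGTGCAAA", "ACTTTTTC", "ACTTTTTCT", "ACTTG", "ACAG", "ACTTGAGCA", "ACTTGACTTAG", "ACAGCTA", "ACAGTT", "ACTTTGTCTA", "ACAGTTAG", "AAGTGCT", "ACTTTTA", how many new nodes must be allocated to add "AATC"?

2

"AA" is already a path in the trie; the remaining "TC" must be added.
New nodes needed: |"AATC"| − 2 = 4 − 2 = 2.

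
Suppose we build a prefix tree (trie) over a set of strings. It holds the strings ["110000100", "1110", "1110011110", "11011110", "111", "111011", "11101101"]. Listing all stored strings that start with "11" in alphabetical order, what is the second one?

DFS of the "11" subtree visits, in order: "110000100", "11011110", "111", "1110", "1110011110", "111011", "11101101"
The 2nd is 11011110.

11011110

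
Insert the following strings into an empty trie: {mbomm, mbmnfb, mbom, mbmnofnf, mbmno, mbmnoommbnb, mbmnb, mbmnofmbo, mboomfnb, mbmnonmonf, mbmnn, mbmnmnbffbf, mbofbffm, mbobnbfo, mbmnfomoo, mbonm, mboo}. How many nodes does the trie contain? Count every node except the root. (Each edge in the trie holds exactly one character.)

Count nodes per top-level branch (shared prefixes stored once):
  'm'-branch (mbmnb, mbmnfb, mbmnfomoo, mbmnmnbffbf, mbmnn, mbmno, mbmnofmbo, mbmnofnf, mbmnonmonf, mbmnoommbnb, mbobnbfo, mbofbffm, mbom, mbomm, mbonm, mboo, mboomfnb): 57 nodes
Sum: 57

57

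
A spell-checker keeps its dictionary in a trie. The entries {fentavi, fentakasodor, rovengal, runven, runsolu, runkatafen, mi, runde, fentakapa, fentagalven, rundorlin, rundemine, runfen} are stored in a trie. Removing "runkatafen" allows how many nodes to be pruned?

7

Walk "runkatafen" from the leaf back toward the root, removing each node that no remaining word uses.
The suffix "katafen" (7 nodes) is used only by "runkatafen"; the node for "run" still has the child "v", so pruning stops there.
Nodes removed: 7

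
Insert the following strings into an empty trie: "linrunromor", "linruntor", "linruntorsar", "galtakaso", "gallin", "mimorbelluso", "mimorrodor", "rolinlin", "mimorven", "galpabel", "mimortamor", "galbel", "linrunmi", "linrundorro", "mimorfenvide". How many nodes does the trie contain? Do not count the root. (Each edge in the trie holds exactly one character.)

84

For each word, the new-node count is its length minus the longest prefix already in the trie:
  "linrunromor" → 11 new (l, i, n, r, u, n, r, o, m, o, r)
  "linruntor" → prefix "linrun" already present; 3 new (t, o, r)
  "linruntorsar" → prefix "linruntor" already present; 3 new (s, a, r)
  "galtakaso" → 9 new (g, a, l, t, a, k, a, s, o)
  "gallin" → prefix "gal" already present; 3 new (l, i, n)
  "mimorbelluso" → 12 new (m, i, m, o, r, b, e, l, l, u, s, o)
  "mimorrodor" → prefix "mimor" already present; 5 new (r, o, d, o, r)
  "rolinlin" → 8 new (r, o, l, i, n, l, i, n)
  "mimorven" → prefix "mimor" already present; 3 new (v, e, n)
  "galpabel" → prefix "gal" already present; 5 new (p, a, b, e, l)
  "mimortamor" → prefix "mimor" already present; 5 new (t, a, m, o, r)
  "galbel" → prefix "gal" already present; 3 new (b, e, l)
  "linrunmi" → prefix "linrun" already present; 2 new (m, i)
  "linrundorro" → prefix "linrun" already present; 5 new (d, o, r, r, o)
  "mimorfenvide" → prefix "mimor" already present; 7 new (f, e, n, v, i, d, e)
Total nodes = 11 + 3 + 3 + 9 + 3 + 12 + 5 + 8 + 3 + 5 + 5 + 3 + 2 + 5 + 7 = 84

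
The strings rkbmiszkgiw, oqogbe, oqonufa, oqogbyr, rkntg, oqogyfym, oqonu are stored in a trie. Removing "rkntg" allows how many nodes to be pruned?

3

After clearing the end-marker at "rkntg", prune upward until reaching a node still needed by another word.
The suffix "ntg" (3 nodes) is used only by "rkntg"; the node for "rk" still has the child "b", so pruning stops there.
Nodes removed: 3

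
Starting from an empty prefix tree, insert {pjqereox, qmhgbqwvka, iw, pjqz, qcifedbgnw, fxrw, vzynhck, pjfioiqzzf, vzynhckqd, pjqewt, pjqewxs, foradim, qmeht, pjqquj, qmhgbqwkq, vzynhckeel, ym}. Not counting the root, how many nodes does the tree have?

Trace insertions, counting only characters that open a new branch:
  "pjqereox" → 8 new (p, j, q, e, r, e, o, x)
  "qmhgbqwvka" → 10 new (q, m, h, g, b, q, w, v, k, a)
  "iw" → 2 new (i, w)
  "pjqz" → prefix "pjq" already present; 1 new (z)
  "qcifedbgnw" → prefix "q" already present; 9 new (c, i, f, e, d, b, g, n, w)
  "fxrw" → 4 new (f, x, r, w)
  "vzynhck" → 7 new (v, z, y, n, h, c, k)
  "pjfioiqzzf" → prefix "pj" already present; 8 new (f, i, o, i, q, z, z, f)
  "vzynhckqd" → prefix "vzynhck" already present; 2 new (q, d)
  "pjqewt" → prefix "pjqe" already present; 2 new (w, t)
  "pjqewxs" → prefix "pjqew" already present; 2 new (x, s)
  "foradim" → prefix "f" already present; 6 new (o, r, a, d, i, m)
  "qmeht" → prefix "qm" already present; 3 new (e, h, t)
  "pjqquj" → prefix "pjq" already present; 3 new (q, u, j)
  "qmhgbqwkq" → prefix "qmhgbqw" already present; 2 new (k, q)
  "vzynhckeel" → prefix "vzynhck" already present; 3 new (e, e, l)
  "ym" → 2 new (y, m)
Total nodes = 8 + 10 + 2 + 1 + 9 + 4 + 7 + 8 + 2 + 2 + 2 + 6 + 3 + 3 + 2 + 3 + 2 = 74

74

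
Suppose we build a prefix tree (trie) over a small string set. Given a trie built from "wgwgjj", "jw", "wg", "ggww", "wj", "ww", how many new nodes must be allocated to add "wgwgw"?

1

Walking "wgwgw" from the root, the first 4 characters ("wgwg") follow existing edges; "w" is the first miss.
So 5 − 4 = 1 new nodes.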